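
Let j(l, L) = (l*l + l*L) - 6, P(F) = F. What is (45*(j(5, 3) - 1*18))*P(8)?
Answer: 5760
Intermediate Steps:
j(l, L) = -6 + l**2 + L*l (j(l, L) = (l**2 + L*l) - 6 = -6 + l**2 + L*l)
(45*(j(5, 3) - 1*18))*P(8) = (45*((-6 + 5**2 + 3*5) - 1*18))*8 = (45*((-6 + 25 + 15) - 18))*8 = (45*(34 - 18))*8 = (45*16)*8 = 720*8 = 5760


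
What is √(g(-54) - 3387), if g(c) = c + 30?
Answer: 3*I*√379 ≈ 58.404*I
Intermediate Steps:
g(c) = 30 + c
√(g(-54) - 3387) = √((30 - 54) - 3387) = √(-24 - 3387) = √(-3411) = 3*I*√379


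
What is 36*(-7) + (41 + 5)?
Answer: -206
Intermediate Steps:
36*(-7) + (41 + 5) = -252 + 46 = -206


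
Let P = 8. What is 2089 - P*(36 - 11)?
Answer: 1889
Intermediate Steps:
2089 - P*(36 - 11) = 2089 - 8*(36 - 11) = 2089 - 8*25 = 2089 - 1*200 = 2089 - 200 = 1889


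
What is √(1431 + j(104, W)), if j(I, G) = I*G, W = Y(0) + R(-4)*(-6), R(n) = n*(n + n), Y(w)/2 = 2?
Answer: I*√18121 ≈ 134.61*I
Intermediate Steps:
Y(w) = 4 (Y(w) = 2*2 = 4)
R(n) = 2*n² (R(n) = n*(2*n) = 2*n²)
W = -188 (W = 4 + (2*(-4)²)*(-6) = 4 + (2*16)*(-6) = 4 + 32*(-6) = 4 - 192 = -188)
j(I, G) = G*I
√(1431 + j(104, W)) = √(1431 - 188*104) = √(1431 - 19552) = √(-18121) = I*√18121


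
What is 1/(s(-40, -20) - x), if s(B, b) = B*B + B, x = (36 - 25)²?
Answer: 1/1439 ≈ 0.00069493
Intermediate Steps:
x = 121 (x = 11² = 121)
s(B, b) = B + B² (s(B, b) = B² + B = B + B²)
1/(s(-40, -20) - x) = 1/(-40*(1 - 40) - 1*121) = 1/(-40*(-39) - 121) = 1/(1560 - 121) = 1/1439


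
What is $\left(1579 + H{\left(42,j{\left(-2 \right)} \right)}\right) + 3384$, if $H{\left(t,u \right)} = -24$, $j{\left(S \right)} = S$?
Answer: $4939$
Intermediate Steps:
$\left(1579 + H{\left(42,j{\left(-2 \right)} \right)}\right) + 3384 = \left(1579 - 24\right) + 3384 = 1555 + 3384 = 4939$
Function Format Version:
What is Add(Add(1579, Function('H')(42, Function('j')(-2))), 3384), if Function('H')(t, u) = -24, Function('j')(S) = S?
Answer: 4939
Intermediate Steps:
Add(Add(1579, Function('H')(42, Function('j')(-2))), 3384) = Add(Add(1579, -24), 3384) = Add(1555, 3384) = 4939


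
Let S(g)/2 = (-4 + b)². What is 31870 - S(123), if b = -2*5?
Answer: 31478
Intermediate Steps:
b = -10
S(g) = 392 (S(g) = 2*(-4 - 10)² = 2*(-14)² = 2*196 = 392)
31870 - S(123) = 31870 - 1*392 = 31870 - 392 = 31478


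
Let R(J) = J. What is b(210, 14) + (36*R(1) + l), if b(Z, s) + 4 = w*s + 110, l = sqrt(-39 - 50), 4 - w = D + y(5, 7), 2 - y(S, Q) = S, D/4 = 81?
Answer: -4296 + I*sqrt(89) ≈ -4296.0 + 9.434*I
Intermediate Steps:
D = 324 (D = 4*81 = 324)
y(S, Q) = 2 - S
w = -317 (w = 4 - (324 + (2 - 1*5)) = 4 - (324 + (2 - 5)) = 4 - (324 - 3) = 4 - 1*321 = 4 - 321 = -317)
l = I*sqrt(89) (l = sqrt(-89) = I*sqrt(89) ≈ 9.434*I)
b(Z, s) = 106 - 317*s (b(Z, s) = -4 + (-317*s + 110) = -4 + (110 - 317*s) = 106 - 317*s)
b(210, 14) + (36*R(1) + l) = (106 - 317*14) + (36*1 + I*sqrt(89)) = (106 - 4438) + (36 + I*sqrt(89)) = -4332 + (36 + I*sqrt(89)) = -4296 + I*sqrt(89)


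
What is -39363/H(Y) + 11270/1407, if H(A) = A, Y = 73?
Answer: -7794433/14673 ≈ -531.21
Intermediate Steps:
-39363/H(Y) + 11270/1407 = -39363/73 + 11270/1407 = -39363*1/73 + 11270*(1/1407) = -39363/73 + 1610/201 = -7794433/14673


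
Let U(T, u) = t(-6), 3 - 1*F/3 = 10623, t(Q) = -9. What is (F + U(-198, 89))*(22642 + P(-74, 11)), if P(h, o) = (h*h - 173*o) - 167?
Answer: -830123712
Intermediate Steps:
F = -31860 (F = 9 - 3*10623 = 9 - 31869 = -31860)
P(h, o) = -167 + h² - 173*o (P(h, o) = (h² - 173*o) - 167 = -167 + h² - 173*o)
U(T, u) = -9
(F + U(-198, 89))*(22642 + P(-74, 11)) = (-31860 - 9)*(22642 + (-167 + (-74)² - 173*11)) = -31869*(22642 + (-167 + 5476 - 1903)) = -31869*(22642 + 3406) = -31869*26048 = -830123712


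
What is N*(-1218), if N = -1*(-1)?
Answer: -1218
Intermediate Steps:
N = 1
N*(-1218) = 1*(-1218) = -1218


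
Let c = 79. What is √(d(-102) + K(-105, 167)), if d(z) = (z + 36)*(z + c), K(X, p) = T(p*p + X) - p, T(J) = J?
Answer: √29135 ≈ 170.69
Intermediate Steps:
K(X, p) = X + p² - p (K(X, p) = (p*p + X) - p = (p² + X) - p = (X + p²) - p = X + p² - p)
d(z) = (36 + z)*(79 + z) (d(z) = (z + 36)*(z + 79) = (36 + z)*(79 + z))
√(d(-102) + K(-105, 167)) = √((2844 + (-102)² + 115*(-102)) + (-105 + 167² - 1*167)) = √((2844 + 10404 - 11730) + (-105 + 27889 - 167)) = √(1518 + 27617) = √29135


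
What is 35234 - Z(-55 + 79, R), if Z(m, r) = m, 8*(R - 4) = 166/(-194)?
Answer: 35210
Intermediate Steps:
R = 3021/776 (R = 4 + (166/(-194))/8 = 4 + (166*(-1/194))/8 = 4 + (1/8)*(-83/97) = 4 - 83/776 = 3021/776 ≈ 3.8930)
35234 - Z(-55 + 79, R) = 35234 - (-55 + 79) = 35234 - 1*24 = 35234 - 24 = 35210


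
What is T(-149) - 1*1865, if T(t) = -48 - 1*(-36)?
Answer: -1877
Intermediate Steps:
T(t) = -12 (T(t) = -48 + 36 = -12)
T(-149) - 1*1865 = -12 - 1*1865 = -12 - 1865 = -1877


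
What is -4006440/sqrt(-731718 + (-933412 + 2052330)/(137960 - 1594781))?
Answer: 6009660*I*sqrt(43137411377530781)/266495816849 ≈ 4683.7*I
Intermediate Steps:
-4006440/sqrt(-731718 + (-933412 + 2052330)/(137960 - 1594781)) = -4006440/sqrt(-731718 + 1118918/(-1456821)) = -4006440/sqrt(-731718 + 1118918*(-1/1456821)) = -4006440/sqrt(-731718 - 1118918/1456821) = -4006440*(-3*I*sqrt(43137411377530781)/532991633698) = -(-6009660)*I*sqrt(43137411377530781)/266495816849 = 6009660*I*sqrt(43137411377530781)/266495816849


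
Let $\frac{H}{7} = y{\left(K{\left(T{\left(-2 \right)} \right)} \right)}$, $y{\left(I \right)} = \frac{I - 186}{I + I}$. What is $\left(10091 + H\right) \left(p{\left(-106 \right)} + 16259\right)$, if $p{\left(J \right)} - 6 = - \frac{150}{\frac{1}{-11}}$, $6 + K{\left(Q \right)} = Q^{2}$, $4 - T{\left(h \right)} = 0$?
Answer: $179676701$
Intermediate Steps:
$T{\left(h \right)} = 4$ ($T{\left(h \right)} = 4 - 0 = 4 + 0 = 4$)
$K{\left(Q \right)} = -6 + Q^{2}$
$p{\left(J \right)} = 1656$ ($p{\left(J \right)} = 6 - \frac{150}{\frac{1}{-11}} = 6 - \frac{150}{- \frac{1}{11}} = 6 - -1650 = 6 + 1650 = 1656$)
$y{\left(I \right)} = \frac{-186 + I}{2 I}$
$H = - \frac{308}{5}$ ($H = 7 \frac{-186 - \left(6 - 4^{2}\right)}{2 \left(-6 + 4^{2}\right)} = 7 \frac{-186 + \left(-6 + 16\right)}{2 \left(-6 + 16\right)} = 7 \frac{-186 + 10}{2 \cdot 10} = 7 \cdot \frac{1}{2} \cdot \frac{1}{10} \left(-176\right) = 7 \left(- \frac{44}{5}\right) = - \frac{308}{5} \approx -61.6$)
$\left(10091 + H\right) \left(p{\left(-106 \right)} + 16259\right) = \left(10091 - \frac{308}{5}\right) \left(1656 + 16259\right) = \frac{50147}{5} \cdot 17915 = 179676701$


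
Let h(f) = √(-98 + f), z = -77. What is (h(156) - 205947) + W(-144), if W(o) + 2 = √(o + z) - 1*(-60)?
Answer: -205889 + √58 + I*√221 ≈ -2.0588e+5 + 14.866*I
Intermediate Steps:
W(o) = 58 + √(-77 + o) (W(o) = -2 + (√(o - 77) - 1*(-60)) = -2 + (√(-77 + o) + 60) = -2 + (60 + √(-77 + o)) = 58 + √(-77 + o))
(h(156) - 205947) + W(-144) = (√(-98 + 156) - 205947) + (58 + √(-77 - 144)) = (√58 - 205947) + (58 + √(-221)) = (-205947 + √58) + (58 + I*√221) = -205889 + √58 + I*√221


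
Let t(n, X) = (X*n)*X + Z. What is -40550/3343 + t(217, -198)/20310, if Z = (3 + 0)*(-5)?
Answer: 9205392093/22632110 ≈ 406.74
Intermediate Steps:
Z = -15 (Z = 3*(-5) = -15)
t(n, X) = -15 + n*X² (t(n, X) = (X*n)*X - 15 = n*X² - 15 = -15 + n*X²)
-40550/3343 + t(217, -198)/20310 = -40550/3343 + (-15 + 217*(-198)²)/20310 = -40550*1/3343 + (-15 + 217*39204)*(1/20310) = -40550/3343 + (-15 + 8507268)*(1/20310) = -40550/3343 + 8507253*(1/20310) = -40550/3343 + 2835751/6770 = 9205392093/22632110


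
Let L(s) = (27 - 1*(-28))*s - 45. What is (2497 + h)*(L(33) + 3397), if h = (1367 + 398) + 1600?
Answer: 30288954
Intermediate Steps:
L(s) = -45 + 55*s (L(s) = (27 + 28)*s - 45 = 55*s - 45 = -45 + 55*s)
h = 3365 (h = 1765 + 1600 = 3365)
(2497 + h)*(L(33) + 3397) = (2497 + 3365)*((-45 + 55*33) + 3397) = 5862*((-45 + 1815) + 3397) = 5862*(1770 + 3397) = 5862*5167 = 30288954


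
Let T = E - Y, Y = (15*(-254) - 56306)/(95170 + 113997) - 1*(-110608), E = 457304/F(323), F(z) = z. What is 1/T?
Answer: -9651563/1053872605556 ≈ -9.1582e-6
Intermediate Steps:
E = 457304/323 ≈ 1415.8
Y = 3305069060/29881 (Y = (-3810 - 56306)/209167 + 110608 = -60116*1/209167 + 110608 = -8588/29881 + 110608 = 3305069060/29881 ≈ 1.1061e+5)
T = -1053872605556/9651563 (T = 457304/323 - 1*3305069060/29881 = 457304/323 - 3305069060/29881 = -1053872605556/9651563 ≈ -1.0919e+5)
1/T = 1/(-1053872605556/9651563) = -9651563/1053872605556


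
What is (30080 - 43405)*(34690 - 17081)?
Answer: -234639925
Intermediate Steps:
(30080 - 43405)*(34690 - 17081) = -13325*17609 = -234639925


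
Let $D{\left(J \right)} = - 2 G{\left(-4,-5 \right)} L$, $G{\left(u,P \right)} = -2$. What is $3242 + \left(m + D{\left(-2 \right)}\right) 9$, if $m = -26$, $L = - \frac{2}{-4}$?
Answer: $3026$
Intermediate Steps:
$L = \frac{1}{2}$ ($L = \left(-2\right) \left(- \frac{1}{4}\right) = \frac{1}{2} \approx 0.5$)
$D{\left(J \right)} = 2$ ($D{\left(J \right)} = \left(-2\right) \left(-2\right) \frac{1}{2} = 4 \cdot \frac{1}{2} = 2$)
$3242 + \left(m + D{\left(-2 \right)}\right) 9 = 3242 + \left(-26 + 2\right) 9 = 3242 - 216 = 3026$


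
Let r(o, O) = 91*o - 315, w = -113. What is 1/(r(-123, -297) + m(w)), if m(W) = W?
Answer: -1/11621 ≈ -8.6051e-5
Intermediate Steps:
r(o, O) = -315 + 91*o
1/(r(-123, -297) + m(w)) = 1/((-315 + 91*(-123)) - 113) = 1/((-315 - 11193) - 113) = 1/(-11508 - 113) = 1/(-11621) = -1/11621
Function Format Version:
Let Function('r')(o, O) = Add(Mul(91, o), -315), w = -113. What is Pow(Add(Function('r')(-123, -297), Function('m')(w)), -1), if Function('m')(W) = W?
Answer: Rational(-1, 11621) ≈ -8.6051e-5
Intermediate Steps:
Function('r')(o, O) = Add(-315, Mul(91, o))
Pow(Add(Function('r')(-123, -297), Function('m')(w)), -1) = Pow(Add(Add(-315, Mul(91, -123)), -113), -1) = Pow(Add(Add(-315, -11193), -113), -1) = Pow(Add(-11508, -113), -1) = Pow(-11621, -1) = Rational(-1, 11621)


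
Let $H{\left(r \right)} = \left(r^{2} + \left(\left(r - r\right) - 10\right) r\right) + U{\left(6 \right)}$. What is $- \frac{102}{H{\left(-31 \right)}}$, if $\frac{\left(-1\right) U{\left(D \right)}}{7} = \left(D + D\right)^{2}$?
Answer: $- \frac{102}{263} \approx -0.38783$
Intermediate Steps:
$U{\left(D \right)} = - 28 D^{2}$ ($U{\left(D \right)} = - 7 \left(D + D\right)^{2} = - 7 \left(2 D\right)^{2} = - 7 \cdot 4 D^{2} = - 28 D^{2}$)
$H{\left(r \right)} = -1008 + r^{2} - 10 r$ ($H{\left(r \right)} = \left(r^{2} + \left(\left(r - r\right) - 10\right) r\right) - 28 \cdot 6^{2} = \left(r^{2} + \left(0 - 10\right) r\right) - 1008 = \left(r^{2} - 10 r\right) - 1008 = -1008 + r^{2} - 10 r$)
$- \frac{102}{H{\left(-31 \right)}} = - \frac{102}{-1008 + \left(-31\right)^{2} - -310} = - \frac{102}{-1008 + 961 + 310} = - \frac{102}{263}$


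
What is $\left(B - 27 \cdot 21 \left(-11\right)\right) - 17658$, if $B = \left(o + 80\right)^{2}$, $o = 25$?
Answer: $-396$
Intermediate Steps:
$B = 11025$ ($B = \left(25 + 80\right)^{2} = 105^{2} = 11025$)
$\left(B - 27 \cdot 21 \left(-11\right)\right) - 17658 = \left(11025 - 27 \cdot 21 \left(-11\right)\right) - 17658 = \left(11025 - 567 \left(-11\right)\right) - 17658 = \left(11025 - -6237\right) - 17658 = \left(11025 + 6237\right) - 17658 = 17262 - 17658 = -396$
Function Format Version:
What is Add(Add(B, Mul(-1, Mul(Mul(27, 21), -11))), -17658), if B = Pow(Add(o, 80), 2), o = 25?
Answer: -396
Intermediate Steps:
B = 11025 (B = Pow(Add(25, 80), 2) = Pow(105, 2) = 11025)
Add(Add(B, Mul(-1, Mul(Mul(27, 21), -11))), -17658) = Add(Add(11025, Mul(-1, Mul(Mul(27, 21), -11))), -17658) = Add(Add(11025, Mul(-1, Mul(567, -11))), -17658) = Add(Add(11025, Mul(-1, -6237)), -17658) = Add(Add(11025, 6237), -17658) = Add(17262, -17658) = -396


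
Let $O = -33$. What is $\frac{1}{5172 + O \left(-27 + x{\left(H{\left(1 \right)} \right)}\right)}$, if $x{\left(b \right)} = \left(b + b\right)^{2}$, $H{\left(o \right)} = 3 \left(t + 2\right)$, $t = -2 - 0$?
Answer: $\frac{1}{6063} \approx 0.00016493$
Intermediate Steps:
$t = -2$ ($t = -2 + 0 = -2$)
$H{\left(o \right)} = 0$ ($H{\left(o \right)} = 3 \left(-2 + 2\right) = 3 \cdot 0 = 0$)
$x{\left(b \right)} = 4 b^{2}$ ($x{\left(b \right)} = \left(2 b\right)^{2} = 4 b^{2}$)
$\frac{1}{5172 + O \left(-27 + x{\left(H{\left(1 \right)} \right)}\right)} = \frac{1}{5172 - 33 \left(-27 + 4 \cdot 0^{2}\right)} = \frac{1}{5172 - 33 \left(-27 + 4 \cdot 0\right)} = \frac{1}{5172 - 33 \left(-27 + 0\right)} = \frac{1}{5172 - -891} = \frac{1}{5172 + 891} = \frac{1}{6063}$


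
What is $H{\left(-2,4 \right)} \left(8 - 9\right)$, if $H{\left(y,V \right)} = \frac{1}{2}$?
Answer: $- \frac{1}{2} \approx -0.5$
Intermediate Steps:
$H{\left(y,V \right)} = \frac{1}{2}$
$H{\left(-2,4 \right)} \left(8 - 9\right) = \frac{8 - 9}{2} = \frac{1}{2} \left(-1\right) = - \frac{1}{2}$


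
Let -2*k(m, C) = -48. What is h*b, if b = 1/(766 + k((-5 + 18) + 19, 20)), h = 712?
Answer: 356/395 ≈ 0.90127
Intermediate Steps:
k(m, C) = 24 (k(m, C) = -1/2*(-48) = 24)
b = 1/790 (b = 1/(766 + 24) = 1/790 ≈ 0.0012658)
h*b = 712*(1/790) = 356/395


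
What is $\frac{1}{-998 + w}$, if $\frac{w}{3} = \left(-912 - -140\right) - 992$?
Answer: $- \frac{1}{6290} \approx -0.00015898$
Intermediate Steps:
$w = -5292$ ($w = 3 \left(\left(-912 - -140\right) - 992\right) = 3 \left(\left(-912 + 140\right) - 992\right) = 3 \left(-772 - 992\right) = 3 \left(-1764\right) = -5292$)
$\frac{1}{-998 + w} = \frac{1}{-998 - 5292} = \frac{1}{-6290} = - \frac{1}{6290}$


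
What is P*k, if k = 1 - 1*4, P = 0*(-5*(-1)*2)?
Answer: 0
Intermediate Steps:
P = 0 (P = 0*(5*2) = 0*10 = 0)
k = -3 (k = 1 - 4 = -3)
P*k = 0*(-3) = 0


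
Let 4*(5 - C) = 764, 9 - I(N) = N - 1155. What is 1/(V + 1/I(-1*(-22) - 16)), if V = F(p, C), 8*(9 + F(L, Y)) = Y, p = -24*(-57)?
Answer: -2316/74689 ≈ -0.031009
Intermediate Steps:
p = 1368
I(N) = 1164 - N (I(N) = 9 - (N - 1155) = 9 - (-1155 + N) = 9 + (1155 - N) = 1164 - N)
C = -186 (C = 5 - ¼*764 = 5 - 191 = -186)
F(L, Y) = -9 + Y/8
V = -129/4 (V = -9 + (⅛)*(-186) = -9 - 93/4 = -129/4 ≈ -32.250)
1/(V + 1/I(-1*(-22) - 16)) = 1/(-129/4 + 1/(1164 - (-1*(-22) - 16))) = 1/(-129/4 + 1/(1164 - (22 - 16))) = 1/(-129/4 + 1/(1164 - 1*6)) = 1/(-129/4 + 1/(1164 - 6)) = 1/(-129/4 + 1/1158) = 1/(-74689/2316) = -2316/74689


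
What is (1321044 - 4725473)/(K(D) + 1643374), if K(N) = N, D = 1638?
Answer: -3404429/1645012 ≈ -2.0695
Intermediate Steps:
(1321044 - 4725473)/(K(D) + 1643374) = (1321044 - 4725473)/(1638 + 1643374) = -3404429/1645012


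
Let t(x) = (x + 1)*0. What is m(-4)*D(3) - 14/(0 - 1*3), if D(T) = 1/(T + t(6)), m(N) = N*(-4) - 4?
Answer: 26/3 ≈ 8.6667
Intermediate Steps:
t(x) = 0 (t(x) = (1 + x)*0 = 0)
m(N) = -4 - 4*N (m(N) = -4*N - 4 = -4 - 4*N)
D(T) = 1/T (D(T) = 1/(T + 0) = 1/T)
m(-4)*D(3) - 14/(0 - 1*3) = (-4 - 4*(-4))/3 - 14/(0 - 1*3) = (-4 + 16)*(⅓) - 14/(0 - 3) = 12*(⅓) - 14/(-3) = 4 - 14*(-⅓) = 4 + 14/3 = 26/3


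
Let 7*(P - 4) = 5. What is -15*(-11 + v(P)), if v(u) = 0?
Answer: 165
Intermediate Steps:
P = 33/7 (P = 4 + (1/7)*5 = 4 + 5/7 = 33/7 ≈ 4.7143)
-15*(-11 + v(P)) = -15*(-11 + 0) = -15*(-11) = 165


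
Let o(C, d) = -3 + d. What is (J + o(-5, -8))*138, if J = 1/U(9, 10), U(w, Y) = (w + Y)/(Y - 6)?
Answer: -28290/19 ≈ -1488.9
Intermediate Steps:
U(w, Y) = (Y + w)/(-6 + Y)
J = 4/19 (J = 1/((10 + 9)/(-6 + 10)) = 1/(19/4) = 4/19 ≈ 0.21053)
(J + o(-5, -8))*138 = (4/19 + (-3 - 8))*138 = (4/19 - 11)*138 = -205/19*138 = -28290/19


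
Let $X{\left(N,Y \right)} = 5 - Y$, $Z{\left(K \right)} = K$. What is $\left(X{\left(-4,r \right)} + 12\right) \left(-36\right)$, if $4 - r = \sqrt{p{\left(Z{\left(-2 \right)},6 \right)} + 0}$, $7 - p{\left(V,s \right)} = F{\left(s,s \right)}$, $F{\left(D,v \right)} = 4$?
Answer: $-468 - 36 \sqrt{3} \approx -530.35$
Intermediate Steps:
$p{\left(V,s \right)} = 3$ ($p{\left(V,s \right)} = 7 - 4 = 3$)
$r = 4 - \sqrt{3}$ ($r = 4 - \sqrt{3 + 0} = 4 - \sqrt{3} \approx 2.2679$)
$\left(X{\left(-4,r \right)} + 12\right) \left(-36\right) = \left(\left(5 - \left(4 - \sqrt{3}\right)\right) + 12\right) \left(-36\right) = \left(\left(1 + \sqrt{3}\right) + 12\right) \left(-36\right) = \left(13 + \sqrt{3}\right) \left(-36\right) = -468 - 36 \sqrt{3}$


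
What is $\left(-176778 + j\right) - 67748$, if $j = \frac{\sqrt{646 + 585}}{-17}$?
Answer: $-244526 - \frac{\sqrt{1231}}{17} \approx -2.4453 \cdot 10^{5}$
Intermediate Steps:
$j = - \frac{\sqrt{1231}}{17}$ ($j = \sqrt{1231} \left(- \frac{1}{17}\right) = - \frac{\sqrt{1231}}{17} \approx -2.0639$)
$\left(-176778 + j\right) - 67748 = \left(-176778 - \frac{\sqrt{1231}}{17}\right) - 67748 = -244526 - \frac{\sqrt{1231}}{17}$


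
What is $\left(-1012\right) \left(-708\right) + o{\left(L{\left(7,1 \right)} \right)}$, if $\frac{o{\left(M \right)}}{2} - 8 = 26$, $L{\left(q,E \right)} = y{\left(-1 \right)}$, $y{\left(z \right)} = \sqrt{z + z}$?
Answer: $716564$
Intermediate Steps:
$y{\left(z \right)} = \sqrt{2} \sqrt{z}$ ($y{\left(z \right)} = \sqrt{2 z} = \sqrt{2} \sqrt{z}$)
$L{\left(q,E \right)} = i \sqrt{2}$ ($L{\left(q,E \right)} = \sqrt{2} \sqrt{-1} = \sqrt{2} i = i \sqrt{2}$)
$o{\left(M \right)} = 68$ ($o{\left(M \right)} = 16 + 2 \cdot 26 = 16 + 52 = 68$)
$\left(-1012\right) \left(-708\right) + o{\left(L{\left(7,1 \right)} \right)} = \left(-1012\right) \left(-708\right) + 68 = 716496 + 68 = 716564$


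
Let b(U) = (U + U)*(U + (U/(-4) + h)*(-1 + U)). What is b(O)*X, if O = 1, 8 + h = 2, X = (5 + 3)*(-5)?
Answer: -80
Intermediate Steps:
X = -40 (X = 8*(-5) = -40)
h = -6 (h = -8 + 2 = -6)
b(U) = 2*U*(U + (-1 + U)*(-6 - U/4)) (b(U) = (U + U)*(U + (U/(-4) - 6)*(-1 + U)) = (2*U)*(U + (U*(-¼) - 6)*(-1 + U)) = (2*U)*(U + (-U/4 - 6)*(-1 + U)) = (2*U)*(U + (-6 - U/4)*(-1 + U)) = (2*U)*(U + (-1 + U)*(-6 - U/4)) = 2*U*(U + (-1 + U)*(-6 - U/4)))
b(O)*X = ((½)*1*(24 - 1*1² - 19*1))*(-40) = ((½)*1*(24 - 1*1 - 19))*(-40) = ((½)*1*(24 - 1 - 19))*(-40) = ((½)*1*4)*(-40) = 2*(-40) = -80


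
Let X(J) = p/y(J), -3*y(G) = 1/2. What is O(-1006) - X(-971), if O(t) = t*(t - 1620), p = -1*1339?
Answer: 2633722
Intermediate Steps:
y(G) = -⅙ (y(G) = -⅓/2 = -⅓*½ = -⅙)
p = -1339
X(J) = 8034 (X(J) = -1339/(-⅙) = -1339*(-6) = 8034)
O(t) = t*(-1620 + t)
O(-1006) - X(-971) = -1006*(-1620 - 1006) - 1*8034 = -1006*(-2626) - 8034 = 2641756 - 8034 = 2633722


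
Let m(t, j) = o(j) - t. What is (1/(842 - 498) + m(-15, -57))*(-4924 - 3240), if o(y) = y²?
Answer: -2291669497/86 ≈ -2.6647e+7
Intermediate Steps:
m(t, j) = j² - t
(1/(842 - 498) + m(-15, -57))*(-4924 - 3240) = (1/(842 - 498) + ((-57)² - 1*(-15)))*(-4924 - 3240) = (1/344 + (3249 + 15))*(-8164) = (1/344 + 3264)*(-8164) = (1122817/344)*(-8164) = -2291669497/86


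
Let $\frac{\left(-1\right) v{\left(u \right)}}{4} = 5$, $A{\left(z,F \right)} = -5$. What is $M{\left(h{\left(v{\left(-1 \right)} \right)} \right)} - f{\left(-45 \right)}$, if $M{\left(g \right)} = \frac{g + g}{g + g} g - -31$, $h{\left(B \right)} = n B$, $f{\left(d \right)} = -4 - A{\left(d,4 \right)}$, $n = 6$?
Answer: $-90$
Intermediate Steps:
$v{\left(u \right)} = -20$ ($v{\left(u \right)} = \left(-4\right) 5 = -20$)
$f{\left(d \right)} = 1$ ($f{\left(d \right)} = -4 - -5 = -4 + 5 = 1$)
$h{\left(B \right)} = 6 B$
$M{\left(g \right)} = 31 + g$ ($M{\left(g \right)} = \frac{2 g}{2 g} g + 31 = 2 g \frac{1}{2 g} g + 31 = 1 g + 31 = g + 31 = 31 + g$)
$M{\left(h{\left(v{\left(-1 \right)} \right)} \right)} - f{\left(-45 \right)} = \left(31 + 6 \left(-20\right)\right) - 1 = \left(31 - 120\right) - 1 = -89 - 1 = -90$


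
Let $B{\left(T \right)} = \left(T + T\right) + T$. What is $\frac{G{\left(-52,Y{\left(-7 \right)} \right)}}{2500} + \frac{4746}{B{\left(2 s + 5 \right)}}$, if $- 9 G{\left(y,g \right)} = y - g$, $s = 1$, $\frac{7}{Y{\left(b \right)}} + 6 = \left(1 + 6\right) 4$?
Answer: $\frac{111871151}{495000} \approx 226.0$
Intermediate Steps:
$Y{\left(b \right)} = \frac{7}{22}$ ($Y{\left(b \right)} = \frac{7}{-6 + \left(1 + 6\right) 4} = \frac{7}{-6 + 7 \cdot 4} = \frac{7}{-6 + 28} = \frac{7}{22}$)
$B{\left(T \right)} = 3 T$ ($B{\left(T \right)} = 2 T + T = 3 T$)
$G{\left(y,g \right)} = - \frac{y}{9} + \frac{g}{9}$ ($G{\left(y,g \right)} = - \frac{y - g}{9} = - \frac{y}{9} + \frac{g}{9}$)
$\frac{G{\left(-52,Y{\left(-7 \right)} \right)}}{2500} + \frac{4746}{B{\left(2 s + 5 \right)}} = \frac{\left(- \frac{1}{9}\right) \left(-52\right) + \frac{1}{9} \cdot \frac{7}{22}}{2500} + \frac{4746}{3 \left(2 \cdot 1 + 5\right)} = \left(\frac{52}{9} + \frac{7}{198}\right) \frac{1}{2500} + \frac{4746}{3 \left(2 + 5\right)} = \frac{1151}{198} \cdot \frac{1}{2500} + \frac{4746}{3 \cdot 7} = \frac{1151}{495000} + \frac{4746}{21} = \frac{1151}{495000} + 4746 \cdot \frac{1}{21} = \frac{1151}{495000} + 226 = \frac{111871151}{495000}$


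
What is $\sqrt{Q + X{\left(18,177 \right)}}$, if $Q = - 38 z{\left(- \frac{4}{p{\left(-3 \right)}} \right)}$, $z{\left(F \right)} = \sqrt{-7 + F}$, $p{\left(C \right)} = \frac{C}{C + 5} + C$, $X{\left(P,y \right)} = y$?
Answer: $\frac{\sqrt{1593 - 114 i \sqrt{55}}}{3} \approx 13.737 - 3.4193 i$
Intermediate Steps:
$p{\left(C \right)} = C + \frac{C}{5 + C}$ ($p{\left(C \right)} = \frac{C}{5 + C} + C = C + \frac{C}{5 + C}$)
$Q = - \frac{38 i \sqrt{55}}{3}$ ($Q = - 38 \sqrt{-7 - \frac{4}{\left(-3\right) \frac{1}{5 - 3} \left(6 - 3\right)}} = - 38 \sqrt{-7 - \frac{4}{\left(-3\right) \frac{1}{2} \cdot 3}} = - 38 \sqrt{-7 - \frac{4}{- \frac{9}{2}}} = - 38 \sqrt{-7 - - \frac{8}{9}} = - 38 \sqrt{-7 + \frac{8}{9}} = - 38 \sqrt{- \frac{55}{9}} = - 38 \frac{i \sqrt{55}}{3} = - \frac{38 i \sqrt{55}}{3} \approx - 93.938 i$)
$\sqrt{Q + X{\left(18,177 \right)}} = \sqrt{- \frac{38 i \sqrt{55}}{3} + 177} = \sqrt{177 - \frac{38 i \sqrt{55}}{3}}$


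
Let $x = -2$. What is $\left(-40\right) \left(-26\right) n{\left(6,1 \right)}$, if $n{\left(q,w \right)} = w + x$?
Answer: $-1040$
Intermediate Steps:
$n{\left(q,w \right)} = -2 + w$ ($n{\left(q,w \right)} = w - 2 = -2 + w$)
$\left(-40\right) \left(-26\right) n{\left(6,1 \right)} = \left(-40\right) \left(-26\right) \left(-2 + 1\right) = 1040 \left(-1\right) = -1040$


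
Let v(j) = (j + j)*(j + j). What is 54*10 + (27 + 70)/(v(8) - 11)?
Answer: 132397/245 ≈ 540.40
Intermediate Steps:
v(j) = 4*j² (v(j) = (2*j)*(2*j) = 4*j²)
54*10 + (27 + 70)/(v(8) - 11) = 54*10 + (27 + 70)/(4*8² - 11) = 540 + 97/(4*64 - 11) = 540 + 97/(256 - 11) = 540 + 97/245 = 132397/245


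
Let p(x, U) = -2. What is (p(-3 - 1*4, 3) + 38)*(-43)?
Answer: -1548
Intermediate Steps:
(p(-3 - 1*4, 3) + 38)*(-43) = (-2 + 38)*(-43) = 36*(-43) = -1548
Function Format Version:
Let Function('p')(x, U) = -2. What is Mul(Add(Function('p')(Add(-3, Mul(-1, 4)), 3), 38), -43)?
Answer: -1548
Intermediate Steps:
Mul(Add(Function('p')(Add(-3, Mul(-1, 4)), 3), 38), -43) = Mul(Add(-2, 38), -43) = Mul(36, -43) = -1548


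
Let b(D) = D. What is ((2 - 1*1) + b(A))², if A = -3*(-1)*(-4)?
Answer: 121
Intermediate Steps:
A = -12 (A = 3*(-4) = -12)
((2 - 1*1) + b(A))² = ((2 - 1*1) - 12)² = ((2 - 1) - 12)² = (1 - 12)² = (-11)² = 121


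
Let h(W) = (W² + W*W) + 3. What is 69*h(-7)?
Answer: 6969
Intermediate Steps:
h(W) = 3 + 2*W² (h(W) = (W² + W²) + 3 = 2*W² + 3 = 3 + 2*W²)
69*h(-7) = 69*(3 + 2*(-7)²) = 69*(3 + 2*49) = 69*(3 + 98) = 69*101 = 6969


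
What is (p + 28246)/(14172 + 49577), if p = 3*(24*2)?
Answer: 28390/63749 ≈ 0.44534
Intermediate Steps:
p = 144 (p = 3*48 = 144)
(p + 28246)/(14172 + 49577) = (144 + 28246)/(14172 + 49577) = 28390/63749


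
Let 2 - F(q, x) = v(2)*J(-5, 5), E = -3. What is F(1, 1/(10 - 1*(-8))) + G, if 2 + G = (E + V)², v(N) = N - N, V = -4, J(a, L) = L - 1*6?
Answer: 49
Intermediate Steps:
J(a, L) = -6 + L (J(a, L) = L - 6 = -6 + L)
v(N) = 0
F(q, x) = 2 (F(q, x) = 2 - 0*(-6 + 5) = 2 - 0*(-1) = 2 - 1*0 = 2 + 0 = 2)
G = 47 (G = -2 + (-3 - 4)² = -2 + (-7)² = -2 + 49 = 47)
F(1, 1/(10 - 1*(-8))) + G = 2 + 47 = 49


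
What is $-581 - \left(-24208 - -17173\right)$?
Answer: $6454$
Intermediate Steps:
$-581 - \left(-24208 - -17173\right) = -581 - \left(-24208 + 17173\right) = -581 - -7035 = -581 + 7035 = 6454$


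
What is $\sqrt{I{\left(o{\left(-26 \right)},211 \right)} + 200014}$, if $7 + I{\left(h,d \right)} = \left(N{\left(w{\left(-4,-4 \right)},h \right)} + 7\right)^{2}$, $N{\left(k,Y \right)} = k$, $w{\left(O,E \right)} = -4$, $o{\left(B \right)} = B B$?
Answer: $12 \sqrt{1389} \approx 447.23$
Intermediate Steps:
$o{\left(B \right)} = B^{2}$
$I{\left(h,d \right)} = 2$ ($I{\left(h,d \right)} = -7 + \left(-4 + 7\right)^{2} = -7 + 3^{2} = -7 + 9 = 2$)
$\sqrt{I{\left(o{\left(-26 \right)},211 \right)} + 200014} = \sqrt{2 + 200014} = \sqrt{200016} = 12 \sqrt{1389}$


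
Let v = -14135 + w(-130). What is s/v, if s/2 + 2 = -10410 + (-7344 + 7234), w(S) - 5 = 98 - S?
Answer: 10522/6951 ≈ 1.5137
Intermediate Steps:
w(S) = 103 - S (w(S) = 5 + (98 - S) = 103 - S)
v = -13902 (v = -14135 + (103 - 1*(-130)) = -14135 + (103 + 130) = -14135 + 233 = -13902)
s = -21044 (s = -4 + 2*(-10410 + (-7344 + 7234)) = -4 + 2*(-10410 - 110) = -4 + 2*(-10520) = -4 - 21040 = -21044)
s/v = -21044/(-13902) = -21044*(-1/13902) = 10522/6951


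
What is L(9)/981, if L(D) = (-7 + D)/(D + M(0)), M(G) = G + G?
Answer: 2/8829 ≈ 0.00022653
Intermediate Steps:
M(G) = 2*G
L(D) = (-7 + D)/D (L(D) = (-7 + D)/(D + 2*0) = (-7 + D)/(D + 0) = (-7 + D)/D)
L(9)/981 = ((-7 + 9)/9)/981 = ((⅑)*2)*(1/981) = (2/9)*(1/981) = 2/8829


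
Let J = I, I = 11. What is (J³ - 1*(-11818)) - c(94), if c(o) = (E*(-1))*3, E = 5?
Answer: 13164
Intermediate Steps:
J = 11
c(o) = -15 (c(o) = (5*(-1))*3 = -5*3 = -15)
(J³ - 1*(-11818)) - c(94) = (11³ - 1*(-11818)) - 1*(-15) = (1331 + 11818) + 15 = 13149 + 15 = 13164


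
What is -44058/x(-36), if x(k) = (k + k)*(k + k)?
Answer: -7343/864 ≈ -8.4988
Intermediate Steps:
x(k) = 4*k² (x(k) = (2*k)*(2*k) = 4*k²)
-44058/x(-36) = -44058/(4*(-36)²) = -44058/(4*1296) = -44058/5184 = -44058*1/5184 = -7343/864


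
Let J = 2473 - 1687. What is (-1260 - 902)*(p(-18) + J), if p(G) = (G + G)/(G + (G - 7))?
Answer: -73149108/43 ≈ -1.7011e+6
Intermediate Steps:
p(G) = 2*G/(-7 + 2*G) (p(G) = (2*G)/(G + (-7 + G)) = (2*G)/(-7 + 2*G) = 2*G/(-7 + 2*G))
J = 786
(-1260 - 902)*(p(-18) + J) = (-1260 - 902)*(2*(-18)/(-7 + 2*(-18)) + 786) = -2162*(2*(-18)/(-7 - 36) + 786) = -2162*(2*(-18)/(-43) + 786) = -2162*(2*(-18)*(-1/43) + 786) = -2162*(36/43 + 786) = -2162*33834/43 = -73149108/43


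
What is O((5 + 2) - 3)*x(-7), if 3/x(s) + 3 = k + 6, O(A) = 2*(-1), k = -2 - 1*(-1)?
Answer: -3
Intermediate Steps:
k = -1 (k = -2 + 1 = -1)
O(A) = -2
x(s) = 3/2 (x(s) = 3/(-3 + (-1 + 6)) = 3/(-3 + 5) = 3/2)
O((5 + 2) - 3)*x(-7) = -2*3/2 = -3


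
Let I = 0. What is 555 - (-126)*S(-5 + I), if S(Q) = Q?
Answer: -75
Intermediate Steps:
555 - (-126)*S(-5 + I) = 555 - (-126)*(-5 + 0) = 555 - (-126)*(-5) = 555 - 1*630 = 555 - 630 = -75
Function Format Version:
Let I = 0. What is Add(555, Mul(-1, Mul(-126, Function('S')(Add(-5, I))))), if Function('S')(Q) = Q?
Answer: -75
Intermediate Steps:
Add(555, Mul(-1, Mul(-126, Function('S')(Add(-5, I))))) = Add(555, Mul(-1, Mul(-126, Add(-5, 0)))) = Add(555, Mul(-1, Mul(-126, -5))) = Add(555, Mul(-1, 630)) = Add(555, -630) = -75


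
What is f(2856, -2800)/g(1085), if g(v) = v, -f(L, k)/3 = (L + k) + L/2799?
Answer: -1520/9641 ≈ -0.15766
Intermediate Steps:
f(L, k) = -3*k - 2800*L/933 (f(L, k) = -3*((L + k) + L/2799) = -3*(k + 2800*L/2799) = -3*k - 2800*L/933)
f(2856, -2800)/g(1085) = (-3*(-2800) - 2800/933*2856)/1085 = (8400 - 2665600/311)*(1/1085) = -53200/311*1/1085 = -1520/9641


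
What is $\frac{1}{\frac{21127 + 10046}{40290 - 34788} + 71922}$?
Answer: $\frac{1834}{131915339} \approx 1.3903 \cdot 10^{-5}$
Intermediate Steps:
$\frac{1}{\frac{21127 + 10046}{40290 - 34788} + 71922} = \frac{1}{\frac{31173}{5502} + 71922} = \frac{1}{31173 \cdot \frac{1}{5502} + 71922} = \frac{1}{\frac{10391}{1834} + 71922} = \frac{1}{\frac{131915339}{1834}} = \frac{1834}{131915339}$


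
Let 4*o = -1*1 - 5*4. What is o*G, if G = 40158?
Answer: -421659/2 ≈ -2.1083e+5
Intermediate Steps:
o = -21/4 (o = (-1*1 - 5*4)/4 = (-1 - 20)/4 = (1/4)*(-21) = -21/4 ≈ -5.2500)
o*G = -21/4*40158 = -421659/2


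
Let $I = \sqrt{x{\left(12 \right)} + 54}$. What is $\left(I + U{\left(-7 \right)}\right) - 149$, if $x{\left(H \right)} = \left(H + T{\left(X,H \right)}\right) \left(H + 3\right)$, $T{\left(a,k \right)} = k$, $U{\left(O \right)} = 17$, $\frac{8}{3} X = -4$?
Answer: $-132 + 3 \sqrt{46} \approx -111.65$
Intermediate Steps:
$X = - \frac{3}{2}$ ($X = \frac{3}{8} \left(-4\right) = - \frac{3}{2} \approx -1.5$)
$x{\left(H \right)} = 2 H \left(3 + H\right)$ ($x{\left(H \right)} = \left(H + H\right) \left(H + 3\right) = 2 H \left(3 + H\right)$)
$I = 3 \sqrt{46}$ ($I = \sqrt{2 \cdot 12 \left(3 + 12\right) + 54} = \sqrt{2 \cdot 12 \cdot 15 + 54} = \sqrt{360 + 54} = \sqrt{414} = 3 \sqrt{46} \approx 20.347$)
$\left(I + U{\left(-7 \right)}\right) - 149 = \left(3 \sqrt{46} + 17\right) - 149 = \left(17 + 3 \sqrt{46}\right) - 149 = -132 + 3 \sqrt{46}$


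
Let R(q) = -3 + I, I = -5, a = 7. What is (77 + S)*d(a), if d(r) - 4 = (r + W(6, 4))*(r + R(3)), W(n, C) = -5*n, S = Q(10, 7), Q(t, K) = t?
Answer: 2349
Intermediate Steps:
R(q) = -8 (R(q) = -3 - 5 = -8)
S = 10
d(r) = 4 + (-30 + r)*(-8 + r) (d(r) = 4 + (r - 5*6)*(r - 8) = 4 + (r - 30)*(-8 + r) = 4 + (-30 + r)*(-8 + r))
(77 + S)*d(a) = (77 + 10)*(244 + 7² - 38*7) = 87*(244 + 49 - 266) = 87*27 = 2349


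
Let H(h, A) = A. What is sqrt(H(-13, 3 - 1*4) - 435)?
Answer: 2*I*sqrt(109) ≈ 20.881*I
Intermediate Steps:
sqrt(H(-13, 3 - 1*4) - 435) = sqrt((3 - 1*4) - 435) = sqrt((3 - 4) - 435) = sqrt(-1 - 435) = sqrt(-436) = 2*I*sqrt(109)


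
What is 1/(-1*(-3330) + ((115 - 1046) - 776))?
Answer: 1/1623 ≈ 0.00061614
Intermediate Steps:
1/(-1*(-3330) + ((115 - 1046) - 776)) = 1/(3330 + (-931 - 776)) = 1/(3330 - 1707) = 1/1623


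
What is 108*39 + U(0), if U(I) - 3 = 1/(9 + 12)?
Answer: 88516/21 ≈ 4215.0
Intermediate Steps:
U(I) = 64/21 (U(I) = 3 + 1/(9 + 12) = 3 + 1/21 = 64/21)
108*39 + U(0) = 108*39 + 64/21 = 4212 + 64/21 = 88516/21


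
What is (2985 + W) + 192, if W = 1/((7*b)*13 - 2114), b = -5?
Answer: 8161712/2569 ≈ 3177.0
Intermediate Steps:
W = -1/2569 (W = 1/((7*(-5))*13 - 2114) = 1/(-35*13 - 2114) = 1/(-455 - 2114) = 1/(-2569) = -1/2569 ≈ -0.00038926)
(2985 + W) + 192 = (2985 - 1/2569) + 192 = 7668464/2569 + 192 = 8161712/2569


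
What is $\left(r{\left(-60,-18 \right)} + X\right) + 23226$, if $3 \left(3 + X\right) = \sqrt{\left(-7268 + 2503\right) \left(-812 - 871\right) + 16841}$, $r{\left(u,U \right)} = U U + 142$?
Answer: $23689 + \frac{44 \sqrt{4151}}{3} \approx 24634.0$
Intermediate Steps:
$r{\left(u,U \right)} = 142 + U^{2}$ ($r{\left(u,U \right)} = U^{2} + 142 = 142 + U^{2}$)
$X = -3 + \frac{44 \sqrt{4151}}{3}$ ($X = -3 + \frac{\sqrt{\left(-7268 + 2503\right) \left(-812 - 871\right) + 16841}}{3} = -3 + \frac{\sqrt{\left(-4765\right) \left(-1683\right) + 16841}}{3} = -3 + \frac{\sqrt{8019495 + 16841}}{3} = -3 + \frac{\sqrt{8036336}}{3} = -3 + \frac{44 \sqrt{4151}}{3} \approx 941.95$)
$\left(r{\left(-60,-18 \right)} + X\right) + 23226 = \left(\left(142 + \left(-18\right)^{2}\right) - \left(3 - \frac{44 \sqrt{4151}}{3}\right)\right) + 23226 = \left(\left(142 + 324\right) - \left(3 - \frac{44 \sqrt{4151}}{3}\right)\right) + 23226 = \left(466 - \left(3 - \frac{44 \sqrt{4151}}{3}\right)\right) + 23226 = \left(463 + \frac{44 \sqrt{4151}}{3}\right) + 23226 = 23689 + \frac{44 \sqrt{4151}}{3}$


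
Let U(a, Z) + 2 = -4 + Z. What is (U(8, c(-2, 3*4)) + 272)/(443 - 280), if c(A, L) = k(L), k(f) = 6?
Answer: 272/163 ≈ 1.6687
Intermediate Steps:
c(A, L) = 6
U(a, Z) = -6 + Z (U(a, Z) = -2 + (-4 + Z) = -6 + Z)
(U(8, c(-2, 3*4)) + 272)/(443 - 280) = ((-6 + 6) + 272)/(443 - 280) = (0 + 272)/163 = 272*(1/163) = 272/163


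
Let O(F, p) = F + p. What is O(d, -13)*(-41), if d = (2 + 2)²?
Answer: -123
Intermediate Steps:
d = 16 (d = 4² = 16)
O(d, -13)*(-41) = (16 - 13)*(-41) = 3*(-41) = -123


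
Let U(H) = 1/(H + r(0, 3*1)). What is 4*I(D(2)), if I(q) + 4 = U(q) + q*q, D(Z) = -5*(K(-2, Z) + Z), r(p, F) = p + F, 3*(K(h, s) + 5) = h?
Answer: 191323/144 ≈ 1328.6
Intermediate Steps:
K(h, s) = -5 + h/3
r(p, F) = F + p
U(H) = 1/(3 + H) (U(H) = 1/(H + (3*1 + 0)) = 1/(H + (3 + 0)) = 1/(H + 3) = 1/(3 + H))
D(Z) = 85/3 - 5*Z (D(Z) = -5*((-5 + (⅓)*(-2)) + Z) = -5*((-5 - ⅔) + Z) = -5*(-17/3 + Z) = 85/3 - 5*Z)
I(q) = -4 + q² + 1/(3 + q) (I(q) = -4 + (1/(3 + q) + q*q) = -4 + (1/(3 + q) + q²) = -4 + (q² + 1/(3 + q)) = -4 + q² + 1/(3 + q))
4*I(D(2)) = 4*((1 + (-4 + (85/3 - 5*2)²)*(3 + (85/3 - 5*2)))/(3 + (85/3 - 5*2))) = 4*((1 + (-4 + (85/3 - 10)²)*(3 + (85/3 - 10)))/(3 + (85/3 - 10))) = 4*((1 + (-4 + (55/3)²)*(3 + 55/3))/(3 + 55/3)) = 4*((1 + (-4 + 3025/9)*(64/3))/(64/3)) = 4*(3*(1 + (2989/9)*(64/3))/64) = 4*(3*(1 + 191296/27)/64) = 4*((3/64)*(191323/27)) = 4*(191323/576) = 191323/144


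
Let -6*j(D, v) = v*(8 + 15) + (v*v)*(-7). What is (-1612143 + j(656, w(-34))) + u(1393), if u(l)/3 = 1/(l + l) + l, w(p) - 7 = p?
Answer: -4477129857/2786 ≈ -1.6070e+6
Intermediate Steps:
w(p) = 7 + p
u(l) = 3*l + 3/(2*l) (u(l) = 3*(1/(l + l) + l) = 3*(1/(2*l) + l) = 3*(l + 1/(2*l)) = 3*l + 3/(2*l))
j(D, v) = -23*v/6 + 7*v²/6 (j(D, v) = -(v*(8 + 15) + (v*v)*(-7))/6 = -(v*23 + v²*(-7))/6 = -(23*v - 7*v²)/6 = -(-7*v² + 23*v)/6 = -23*v/6 + 7*v²/6)
(-1612143 + j(656, w(-34))) + u(1393) = (-1612143 + (7 - 34)*(-23 + 7*(7 - 34))/6) + (3*1393 + (3/2)/1393) = (-1612143 + (⅙)*(-27)*(-23 + 7*(-27))) + (4179 + (3/2)*(1/1393)) = (-1612143 + (⅙)*(-27)*(-23 - 189)) + (4179 + 3/2786) = (-1612143 + (⅙)*(-27)*(-212)) + 11642697/2786 = (-1612143 + 954) + 11642697/2786 = -1611189 + 11642697/2786 = -4477129857/2786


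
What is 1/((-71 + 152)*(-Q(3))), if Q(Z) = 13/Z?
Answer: -1/351 ≈ -0.0028490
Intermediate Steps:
1/((-71 + 152)*(-Q(3))) = 1/((-71 + 152)*(-13/3)) = 1/(81*(-13/3)) = 1/(-351) = -1/351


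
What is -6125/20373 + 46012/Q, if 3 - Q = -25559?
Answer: 390417613/260387313 ≈ 1.4994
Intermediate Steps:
Q = 25562 (Q = 3 - 1*(-25559) = 3 + 25559 = 25562)
-6125/20373 + 46012/Q = -6125/20373 + 46012/25562 = -6125*1/20373 + 46012*(1/25562) = -6125/20373 + 23006/12781 = 390417613/260387313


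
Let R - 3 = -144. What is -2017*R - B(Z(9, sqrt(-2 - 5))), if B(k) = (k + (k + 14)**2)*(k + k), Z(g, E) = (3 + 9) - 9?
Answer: 282645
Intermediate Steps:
R = -141 (R = 3 - 144 = -141)
Z(g, E) = 3 (Z(g, E) = 12 - 9 = 3)
B(k) = 2*k*(k + (14 + k)**2) (B(k) = (k + (14 + k)**2)*(2*k) = 2*k*(k + (14 + k)**2))
-2017*R - B(Z(9, sqrt(-2 - 5))) = -2017*(-141) - 2*3*(3 + (14 + 3)**2) = 284397 - 2*3*(3 + 17**2) = 284397 - 2*3*(3 + 289) = 284397 - 2*3*292 = 284397 - 1*1752 = 284397 - 1752 = 282645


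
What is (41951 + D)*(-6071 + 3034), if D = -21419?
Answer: -62355684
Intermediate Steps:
(41951 + D)*(-6071 + 3034) = (41951 - 21419)*(-6071 + 3034) = 20532*(-3037) = -62355684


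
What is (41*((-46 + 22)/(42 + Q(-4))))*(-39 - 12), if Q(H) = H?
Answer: 25092/19 ≈ 1320.6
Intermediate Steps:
(41*((-46 + 22)/(42 + Q(-4))))*(-39 - 12) = (41*((-46 + 22)/(42 - 4)))*(-39 - 12) = (41*(-24/38))*(-51) = (41*(-24*1/38))*(-51) = (41*(-12/19))*(-51) = -492/19*(-51) = 25092/19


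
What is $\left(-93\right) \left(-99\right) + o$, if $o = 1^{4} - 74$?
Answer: $9134$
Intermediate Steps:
$o = -73$ ($o = 1 - 74 = -73$)
$\left(-93\right) \left(-99\right) + o = \left(-93\right) \left(-99\right) - 73 = 9207 - 73 = 9134$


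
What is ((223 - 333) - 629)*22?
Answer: -16258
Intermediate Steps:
((223 - 333) - 629)*22 = (-110 - 629)*22 = -739*22 = -16258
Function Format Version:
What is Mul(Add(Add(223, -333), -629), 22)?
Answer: -16258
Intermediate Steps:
Mul(Add(Add(223, -333), -629), 22) = Mul(Add(-110, -629), 22) = Mul(-739, 22) = -16258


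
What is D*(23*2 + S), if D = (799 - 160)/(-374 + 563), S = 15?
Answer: 4331/21 ≈ 206.24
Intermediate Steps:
D = 71/21 (D = 639/189 = 639*(1/189) = 71/21 ≈ 3.3810)
D*(23*2 + S) = 71*(23*2 + 15)/21 = 71*(46 + 15)/21 = (71/21)*61 = 4331/21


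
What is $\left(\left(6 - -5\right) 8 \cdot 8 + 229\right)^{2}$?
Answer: $870489$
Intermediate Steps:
$\left(\left(6 - -5\right) 8 \cdot 8 + 229\right)^{2} = \left(\left(6 + 5\right) 8 \cdot 8 + 229\right)^{2} = \left(11 \cdot 8 \cdot 8 + 229\right)^{2} = \left(88 \cdot 8 + 229\right)^{2} = \left(704 + 229\right)^{2} = 933^{2} = 870489$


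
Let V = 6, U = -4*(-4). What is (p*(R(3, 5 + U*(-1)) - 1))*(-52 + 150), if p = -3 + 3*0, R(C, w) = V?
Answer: -1470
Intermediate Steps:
U = 16
R(C, w) = 6
p = -3 (p = -3 + 0 = -3)
(p*(R(3, 5 + U*(-1)) - 1))*(-52 + 150) = (-3*(6 - 1))*(-52 + 150) = -3*5*98 = -15*98 = -1470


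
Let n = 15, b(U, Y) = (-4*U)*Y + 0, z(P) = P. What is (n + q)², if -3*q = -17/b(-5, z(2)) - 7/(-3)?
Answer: 26739241/129600 ≈ 206.32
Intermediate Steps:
b(U, Y) = -4*U*Y (b(U, Y) = -4*U*Y + 0 = -4*U*Y)
q = -229/360 (q = -(-17/((-4*(-5)*2)) - 7/(-3))/3 = -(-17/40 - 7*(-⅓))/3 = -(-17*1/40 + 7/3)/3 = -(-17/40 + 7/3)/3 = -⅓*229/120 = -229/360 ≈ -0.63611)
(n + q)² = (15 - 229/360)² = (5171/360)² = 26739241/129600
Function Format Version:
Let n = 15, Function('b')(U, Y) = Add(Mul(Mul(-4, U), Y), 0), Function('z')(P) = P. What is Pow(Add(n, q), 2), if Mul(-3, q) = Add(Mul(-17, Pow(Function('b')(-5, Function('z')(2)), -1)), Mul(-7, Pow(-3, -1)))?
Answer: Rational(26739241, 129600) ≈ 206.32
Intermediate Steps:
Function('b')(U, Y) = Mul(-4, U, Y) (Function('b')(U, Y) = Add(Mul(-4, U, Y), 0) = Mul(-4, U, Y))
q = Rational(-229, 360) (q = Mul(Rational(-1, 3), Add(Mul(-17, Pow(Mul(-4, -5, 2), -1)), Mul(-7, Pow(-3, -1)))) = Mul(Rational(-1, 3), Add(Mul(-17, Pow(40, -1)), Mul(-7, Rational(-1, 3)))) = Mul(Rational(-1, 3), Add(Mul(-17, Rational(1, 40)), Rational(7, 3))) = Mul(Rational(-1, 3), Add(Rational(-17, 40), Rational(7, 3))) = Mul(Rational(-1, 3), Rational(229, 120)) = Rational(-229, 360) ≈ -0.63611)
Pow(Add(n, q), 2) = Pow(Add(15, Rational(-229, 360)), 2) = Pow(Rational(5171, 360), 2) = Rational(26739241, 129600)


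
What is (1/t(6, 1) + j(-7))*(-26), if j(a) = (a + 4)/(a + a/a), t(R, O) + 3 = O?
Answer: 0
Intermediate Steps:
t(R, O) = -3 + O
j(a) = (4 + a)/(1 + a) (j(a) = (4 + a)/(a + 1) = (4 + a)/(1 + a))
(1/t(6, 1) + j(-7))*(-26) = (1/(-3 + 1) + (4 - 7)/(1 - 7))*(-26) = (1/(-2) - 3/(-6))*(-26) = (-½ - ⅙*(-3))*(-26) = (-½ + ½)*(-26) = 0*(-26) = 0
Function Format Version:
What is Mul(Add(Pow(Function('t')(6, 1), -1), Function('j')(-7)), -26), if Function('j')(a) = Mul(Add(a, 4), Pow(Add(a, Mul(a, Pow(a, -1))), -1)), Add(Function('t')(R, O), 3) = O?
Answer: 0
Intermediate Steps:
Function('t')(R, O) = Add(-3, O)
Function('j')(a) = Mul(Pow(Add(1, a), -1), Add(4, a)) (Function('j')(a) = Mul(Add(4, a), Pow(Add(a, 1), -1)) = Mul(Add(4, a), Pow(Add(1, a), -1)) = Mul(Pow(Add(1, a), -1), Add(4, a)))
Mul(Add(Pow(Function('t')(6, 1), -1), Function('j')(-7)), -26) = Mul(Add(Pow(Add(-3, 1), -1), Mul(Pow(Add(1, -7), -1), Add(4, -7))), -26) = Mul(Add(Pow(-2, -1), Mul(Pow(-6, -1), -3)), -26) = Mul(Add(Rational(-1, 2), Mul(Rational(-1, 6), -3)), -26) = Mul(Add(Rational(-1, 2), Rational(1, 2)), -26) = Mul(0, -26) = 0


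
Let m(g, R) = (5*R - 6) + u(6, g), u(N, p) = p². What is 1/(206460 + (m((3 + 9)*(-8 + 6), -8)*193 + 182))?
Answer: 1/308932 ≈ 3.2370e-6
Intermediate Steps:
m(g, R) = -6 + g² + 5*R (m(g, R) = (5*R - 6) + g² = (-6 + 5*R) + g² = -6 + g² + 5*R)
1/(206460 + (m((3 + 9)*(-8 + 6), -8)*193 + 182)) = 1/(206460 + ((-6 + ((3 + 9)*(-8 + 6))² + 5*(-8))*193 + 182)) = 1/(206460 + ((-6 + (12*(-2))² - 40)*193 + 182)) = 1/(206460 + ((-6 + (-24)² - 40)*193 + 182)) = 1/(206460 + ((-6 + 576 - 40)*193 + 182)) = 1/(206460 + (530*193 + 182)) = 1/(206460 + (102290 + 182)) = 1/(206460 + 102472) = 1/308932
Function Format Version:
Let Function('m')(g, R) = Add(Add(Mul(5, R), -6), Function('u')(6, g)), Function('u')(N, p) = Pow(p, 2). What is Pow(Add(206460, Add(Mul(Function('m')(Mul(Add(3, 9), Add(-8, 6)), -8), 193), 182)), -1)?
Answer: Rational(1, 308932) ≈ 3.2370e-6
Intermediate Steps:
Function('m')(g, R) = Add(-6, Pow(g, 2), Mul(5, R)) (Function('m')(g, R) = Add(Add(Mul(5, R), -6), Pow(g, 2)) = Add(Add(-6, Mul(5, R)), Pow(g, 2)) = Add(-6, Pow(g, 2), Mul(5, R)))
Pow(Add(206460, Add(Mul(Function('m')(Mul(Add(3, 9), Add(-8, 6)), -8), 193), 182)), -1) = Pow(Add(206460, Add(Mul(Add(-6, Pow(Mul(Add(3, 9), Add(-8, 6)), 2), Mul(5, -8)), 193), 182)), -1) = Pow(Add(206460, Add(Mul(Add(-6, Pow(Mul(12, -2), 2), -40), 193), 182)), -1) = Pow(Add(206460, Add(Mul(Add(-6, Pow(-24, 2), -40), 193), 182)), -1) = Pow(Add(206460, Add(Mul(Add(-6, 576, -40), 193), 182)), -1) = Pow(Add(206460, Add(Mul(530, 193), 182)), -1) = Pow(Add(206460, Add(102290, 182)), -1) = Pow(Add(206460, 102472), -1) = Pow(308932, -1) = Rational(1, 308932)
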